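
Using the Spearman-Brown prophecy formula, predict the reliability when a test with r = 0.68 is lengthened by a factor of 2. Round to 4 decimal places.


r_new = n*r / (1 + (n-1)*r)
Numerator = 2 * 0.68 = 1.36
Denominator = 1 + 1 * 0.68 = 1.68
r_new = 1.36 / 1.68
= 0.8095


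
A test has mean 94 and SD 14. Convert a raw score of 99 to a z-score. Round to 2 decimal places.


z = (X - mu) / sigma
= (99 - 94) / 14
= 5 / 14
= 0.36


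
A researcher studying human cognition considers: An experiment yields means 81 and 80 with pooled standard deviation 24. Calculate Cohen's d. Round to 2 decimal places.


Cohen's d = (M1 - M2) / S_pooled
= (81 - 80) / 24
= 1 / 24
= 0.04


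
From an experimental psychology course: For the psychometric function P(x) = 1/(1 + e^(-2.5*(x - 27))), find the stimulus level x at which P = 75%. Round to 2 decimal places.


At P = 0.75: 0.75 = 1/(1 + e^(-k*(x-x0)))
Solving: e^(-k*(x-x0)) = 1/3
x = x0 + ln(3)/k
ln(3) = 1.0986
x = 27 + 1.0986/2.5
= 27 + 0.4394
= 27.44


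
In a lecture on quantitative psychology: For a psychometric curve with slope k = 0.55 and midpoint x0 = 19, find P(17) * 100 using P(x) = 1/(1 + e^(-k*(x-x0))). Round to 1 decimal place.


P(x) = 1/(1 + e^(-0.55*(17 - 19)))
Exponent = -0.55 * -2 = 1.1
e^(1.1) = 3.004166
P = 1/(1 + 3.004166) = 0.24974
Percentage = 25.0


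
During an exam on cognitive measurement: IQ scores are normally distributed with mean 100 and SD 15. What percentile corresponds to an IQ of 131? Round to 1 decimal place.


z = (IQ - mean) / SD
z = (131 - 100) / 15 = 2.0667
Percentile = Phi(2.0667) * 100
Phi(2.0667) = 0.980619
= 98.1


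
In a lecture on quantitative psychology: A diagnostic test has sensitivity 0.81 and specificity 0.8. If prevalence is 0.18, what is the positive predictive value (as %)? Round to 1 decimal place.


PPV = (sens * prev) / (sens * prev + (1-spec) * (1-prev))
Numerator = 0.81 * 0.18 = 0.1458
P(positive and no disease) = (1 - spec) * (1 - prev) = (1 - 0.8) * (1 - 0.18) = 0.164
Denominator = 0.1458 + 0.164 = 0.3098
PPV = 0.1458 / 0.3098 = 0.470626
As percentage = 47.1


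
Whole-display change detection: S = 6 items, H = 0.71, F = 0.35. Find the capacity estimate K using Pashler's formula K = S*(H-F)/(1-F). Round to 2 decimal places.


K = S * (H - F) / (1 - F)
H - F = 0.36
1 - F = 0.65
K = 6 * 0.36 / 0.65
= 3.32


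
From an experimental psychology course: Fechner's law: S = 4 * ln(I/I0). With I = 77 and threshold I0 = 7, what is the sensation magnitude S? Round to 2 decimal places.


S = 4 * ln(77/7)
I/I0 = 11.0
ln(11.0) = 2.3979
S = 4 * 2.3979
= 9.59


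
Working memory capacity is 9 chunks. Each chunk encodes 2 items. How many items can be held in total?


Total items = chunks * items_per_chunk
= 9 * 2
= 18


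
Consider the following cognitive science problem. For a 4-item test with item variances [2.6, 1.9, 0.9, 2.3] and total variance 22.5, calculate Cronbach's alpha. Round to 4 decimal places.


alpha = (k/(k-1)) * (1 - sum(s_i^2)/s_total^2)
sum(item variances) = 7.7
k/(k-1) = 4/3 = 1.333333
1 - 7.7/22.5 = 1 - 0.342222 = 0.657778
alpha = 1.333333 * 0.657778
= 0.8770


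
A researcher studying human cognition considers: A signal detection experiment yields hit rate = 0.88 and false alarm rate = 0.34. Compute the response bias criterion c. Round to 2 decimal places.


c = -0.5 * (z(HR) + z(FAR))
z(0.88) = 1.175
z(0.34) = -0.4125
c = -0.5 * (1.175 + -0.4125)
= -0.5 * 0.7625
= -0.38


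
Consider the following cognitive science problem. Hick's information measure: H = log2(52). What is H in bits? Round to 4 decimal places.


H = log2(n)
H = log2(52)
= 5.7004


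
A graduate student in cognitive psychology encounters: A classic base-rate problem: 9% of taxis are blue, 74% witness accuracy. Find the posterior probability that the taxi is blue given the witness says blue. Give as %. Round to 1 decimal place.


P(blue | says blue) = P(says blue | blue)*P(blue) / [P(says blue | blue)*P(blue) + P(says blue | not blue)*P(not blue)]
Numerator = 0.74 * 0.09 = 0.0666
False identification = 0.26 * 0.91 = 0.2366
P = 0.0666 / (0.0666 + 0.2366)
= 0.0666 / 0.3032
As percentage = 22.0


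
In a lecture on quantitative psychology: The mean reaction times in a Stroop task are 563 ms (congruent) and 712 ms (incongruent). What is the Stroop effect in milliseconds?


Stroop effect = RT(incongruent) - RT(congruent)
= 712 - 563
= 149 ms


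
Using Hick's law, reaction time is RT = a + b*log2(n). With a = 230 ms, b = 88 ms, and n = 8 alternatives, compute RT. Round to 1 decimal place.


RT = 230 + 88 * log2(8)
log2(8) = 3.0
RT = 230 + 88 * 3.0
= 230 + 264.0
= 494.0 ms


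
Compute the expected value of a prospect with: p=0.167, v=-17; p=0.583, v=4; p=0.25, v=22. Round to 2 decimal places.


EU = sum(p_i * v_i)
0.167 * -17 = -2.839
0.583 * 4 = 2.332
0.25 * 22 = 5.5
EU = -2.839 + 2.332 + 5.5
= 4.99


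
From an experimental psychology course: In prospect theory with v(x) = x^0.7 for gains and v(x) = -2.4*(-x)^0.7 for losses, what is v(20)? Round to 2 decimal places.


Since x = 20 >= 0, use v(x) = x^0.7
20^0.7 = 8.1418
v(20) = 8.14


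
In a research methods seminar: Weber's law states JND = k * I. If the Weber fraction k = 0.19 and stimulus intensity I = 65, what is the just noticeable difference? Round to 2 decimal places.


JND = k * I
JND = 0.19 * 65
= 12.35


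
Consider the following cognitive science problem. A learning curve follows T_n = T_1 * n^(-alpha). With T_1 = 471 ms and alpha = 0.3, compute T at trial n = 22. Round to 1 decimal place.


T_n = 471 * 22^(-0.3)
22^(-0.3) = 0.395615
T_n = 471 * 0.395615
= 186.3 ms


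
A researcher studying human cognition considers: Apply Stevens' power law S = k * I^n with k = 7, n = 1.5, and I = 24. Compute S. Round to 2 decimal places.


S = 7 * 24^1.5
24^1.5 = 117.5755
S = 7 * 117.5755
= 823.03


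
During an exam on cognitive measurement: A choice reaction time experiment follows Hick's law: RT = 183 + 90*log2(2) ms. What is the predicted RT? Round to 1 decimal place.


RT = 183 + 90 * log2(2)
log2(2) = 1.0
RT = 183 + 90 * 1.0
= 183 + 90.0
= 273.0 ms


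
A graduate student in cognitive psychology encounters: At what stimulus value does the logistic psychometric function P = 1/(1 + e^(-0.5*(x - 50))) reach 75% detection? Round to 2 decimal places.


At P = 0.75: 0.75 = 1/(1 + e^(-k*(x-x0)))
Solving: e^(-k*(x-x0)) = 1/3
x = x0 + ln(3)/k
ln(3) = 1.0986
x = 50 + 1.0986/0.5
= 50 + 2.1972
= 52.20


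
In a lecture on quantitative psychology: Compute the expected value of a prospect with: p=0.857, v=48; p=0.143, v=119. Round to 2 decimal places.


EU = sum(p_i * v_i)
0.857 * 48 = 41.136
0.143 * 119 = 17.017
EU = 41.136 + 17.017
= 58.15


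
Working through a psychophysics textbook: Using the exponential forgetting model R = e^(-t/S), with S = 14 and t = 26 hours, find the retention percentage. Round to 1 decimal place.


R = e^(-t/S)
-t/S = -26/14 = -1.857143
R = e^(-1.857143) = 0.156118
Percentage = 0.156118 * 100
= 15.6


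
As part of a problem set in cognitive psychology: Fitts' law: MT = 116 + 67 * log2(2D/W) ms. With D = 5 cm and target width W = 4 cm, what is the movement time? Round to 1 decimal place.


MT = 116 + 67 * log2(2*5/4)
2D/W = 2.5
log2(2.5) = 1.3219
MT = 116 + 67 * 1.3219
= 204.6 ms


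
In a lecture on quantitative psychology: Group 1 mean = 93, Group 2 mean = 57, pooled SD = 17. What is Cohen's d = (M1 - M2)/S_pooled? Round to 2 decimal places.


Cohen's d = (M1 - M2) / S_pooled
= (93 - 57) / 17
= 36 / 17
= 2.12


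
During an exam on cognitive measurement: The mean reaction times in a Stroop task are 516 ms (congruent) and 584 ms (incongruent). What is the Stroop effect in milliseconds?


Stroop effect = RT(incongruent) - RT(congruent)
= 584 - 516
= 68 ms


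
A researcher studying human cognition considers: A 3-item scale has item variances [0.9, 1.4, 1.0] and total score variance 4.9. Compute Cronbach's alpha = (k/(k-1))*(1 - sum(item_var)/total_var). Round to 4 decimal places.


alpha = (k/(k-1)) * (1 - sum(s_i^2)/s_total^2)
sum(item variances) = 3.3
k/(k-1) = 3/2 = 1.5
1 - 3.3/4.9 = 1 - 0.673469 = 0.326531
alpha = 1.5 * 0.326531
= 0.4898


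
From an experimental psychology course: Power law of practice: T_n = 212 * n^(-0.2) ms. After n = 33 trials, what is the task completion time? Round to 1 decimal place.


T_n = 212 * 33^(-0.2)
33^(-0.2) = 0.496932
T_n = 212 * 0.496932
= 105.3 ms


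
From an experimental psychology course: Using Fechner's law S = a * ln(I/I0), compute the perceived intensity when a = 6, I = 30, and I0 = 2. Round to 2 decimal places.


S = 6 * ln(30/2)
I/I0 = 15.0
ln(15.0) = 2.7081
S = 6 * 2.7081
= 16.25


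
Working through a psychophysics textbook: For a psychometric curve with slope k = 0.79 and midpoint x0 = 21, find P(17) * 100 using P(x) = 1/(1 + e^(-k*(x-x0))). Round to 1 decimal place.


P(x) = 1/(1 + e^(-0.79*(17 - 21)))
Exponent = -0.79 * -4 = 3.16
e^(3.16) = 23.570596
P = 1/(1 + 23.570596) = 0.040699
Percentage = 4.1


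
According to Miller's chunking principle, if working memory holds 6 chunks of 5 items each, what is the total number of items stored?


Total items = chunks * items_per_chunk
= 6 * 5
= 30


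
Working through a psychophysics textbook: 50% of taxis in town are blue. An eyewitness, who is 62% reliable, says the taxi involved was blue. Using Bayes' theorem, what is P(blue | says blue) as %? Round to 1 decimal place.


P(blue | says blue) = P(says blue | blue)*P(blue) / [P(says blue | blue)*P(blue) + P(says blue | not blue)*P(not blue)]
Numerator = 0.62 * 0.5 = 0.31
False identification = 0.38 * 0.5 = 0.19
P = 0.31 / (0.31 + 0.19)
= 0.31 / 0.5
As percentage = 62.0


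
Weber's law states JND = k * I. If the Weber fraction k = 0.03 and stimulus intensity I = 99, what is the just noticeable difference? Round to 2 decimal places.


JND = k * I
JND = 0.03 * 99
= 2.97


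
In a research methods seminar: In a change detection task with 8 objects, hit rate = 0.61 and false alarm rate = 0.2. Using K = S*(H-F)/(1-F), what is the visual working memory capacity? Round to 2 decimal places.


K = S * (H - F) / (1 - F)
H - F = 0.41
1 - F = 0.8
K = 8 * 0.41 / 0.8
= 4.10


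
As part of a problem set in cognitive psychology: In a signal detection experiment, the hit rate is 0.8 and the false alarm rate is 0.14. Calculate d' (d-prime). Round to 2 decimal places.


d' = z(HR) - z(FAR)
z(0.8) = 0.8416
z(0.14) = -1.0803
d' = 0.8416 - -1.0803
= 1.92


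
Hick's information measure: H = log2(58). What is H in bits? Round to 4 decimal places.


H = log2(n)
H = log2(58)
= 5.8580


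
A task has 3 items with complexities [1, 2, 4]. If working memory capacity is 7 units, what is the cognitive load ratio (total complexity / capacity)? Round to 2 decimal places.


Total complexity = 1 + 2 + 4 = 7
Load = total / capacity = 7 / 7
= 1.00


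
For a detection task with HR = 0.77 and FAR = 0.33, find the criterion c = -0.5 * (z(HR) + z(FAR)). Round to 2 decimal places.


c = -0.5 * (z(HR) + z(FAR))
z(0.77) = 0.7388
z(0.33) = -0.4399
c = -0.5 * (0.7388 + -0.4399)
= -0.5 * 0.2989
= -0.15


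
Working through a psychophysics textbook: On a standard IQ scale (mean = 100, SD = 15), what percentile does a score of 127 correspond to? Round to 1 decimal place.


z = (IQ - mean) / SD
z = (127 - 100) / 15 = 1.8
Percentile = Phi(1.8) * 100
Phi(1.8) = 0.96407
= 96.4


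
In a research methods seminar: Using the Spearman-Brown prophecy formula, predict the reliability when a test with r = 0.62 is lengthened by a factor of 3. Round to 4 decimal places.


r_new = n*r / (1 + (n-1)*r)
Numerator = 3 * 0.62 = 1.86
Denominator = 1 + 2 * 0.62 = 2.24
r_new = 1.86 / 2.24
= 0.8304


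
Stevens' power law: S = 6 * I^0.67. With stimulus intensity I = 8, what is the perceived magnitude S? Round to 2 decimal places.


S = 6 * 8^0.67
8^0.67 = 4.0278
S = 6 * 4.0278
= 24.17


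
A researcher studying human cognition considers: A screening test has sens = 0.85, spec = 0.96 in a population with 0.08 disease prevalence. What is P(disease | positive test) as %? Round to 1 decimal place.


PPV = (sens * prev) / (sens * prev + (1-spec) * (1-prev))
Numerator = 0.85 * 0.08 = 0.068
P(positive and no disease) = (1 - spec) * (1 - prev) = (1 - 0.96) * (1 - 0.08) = 0.0368
Denominator = 0.068 + 0.0368 = 0.1048
PPV = 0.068 / 0.1048 = 0.648855
As percentage = 64.9


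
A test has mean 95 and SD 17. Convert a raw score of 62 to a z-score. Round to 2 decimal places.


z = (X - mu) / sigma
= (62 - 95) / 17
= -33 / 17
= -1.94


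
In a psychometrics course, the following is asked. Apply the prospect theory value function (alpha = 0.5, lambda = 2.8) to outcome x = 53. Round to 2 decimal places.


Since x = 53 >= 0, use v(x) = x^0.5
53^0.5 = 7.2801
v(53) = 7.28


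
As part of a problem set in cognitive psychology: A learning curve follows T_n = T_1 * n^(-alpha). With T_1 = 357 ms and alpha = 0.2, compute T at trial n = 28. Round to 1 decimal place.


T_n = 357 * 28^(-0.2)
28^(-0.2) = 0.513533
T_n = 357 * 0.513533
= 183.3 ms


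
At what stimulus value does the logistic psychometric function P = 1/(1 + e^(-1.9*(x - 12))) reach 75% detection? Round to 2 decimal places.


At P = 0.75: 0.75 = 1/(1 + e^(-k*(x-x0)))
Solving: e^(-k*(x-x0)) = 1/3
x = x0 + ln(3)/k
ln(3) = 1.0986
x = 12 + 1.0986/1.9
= 12 + 0.5782
= 12.58


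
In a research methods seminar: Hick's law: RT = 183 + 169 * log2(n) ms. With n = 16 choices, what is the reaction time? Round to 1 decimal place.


RT = 183 + 169 * log2(16)
log2(16) = 4.0
RT = 183 + 169 * 4.0
= 183 + 676.0
= 859.0 ms


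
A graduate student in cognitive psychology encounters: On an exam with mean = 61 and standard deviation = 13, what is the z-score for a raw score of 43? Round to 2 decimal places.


z = (X - mu) / sigma
= (43 - 61) / 13
= -18 / 13
= -1.38


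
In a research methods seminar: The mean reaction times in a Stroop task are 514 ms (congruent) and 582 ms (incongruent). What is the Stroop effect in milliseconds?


Stroop effect = RT(incongruent) - RT(congruent)
= 582 - 514
= 68 ms


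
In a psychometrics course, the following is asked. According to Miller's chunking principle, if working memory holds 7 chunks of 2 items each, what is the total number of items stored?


Total items = chunks * items_per_chunk
= 7 * 2
= 14


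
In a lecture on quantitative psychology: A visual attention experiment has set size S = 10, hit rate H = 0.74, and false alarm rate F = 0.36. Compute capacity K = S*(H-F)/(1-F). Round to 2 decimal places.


K = S * (H - F) / (1 - F)
H - F = 0.38
1 - F = 0.64
K = 10 * 0.38 / 0.64
= 5.94


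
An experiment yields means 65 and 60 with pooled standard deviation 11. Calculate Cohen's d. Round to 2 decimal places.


Cohen's d = (M1 - M2) / S_pooled
= (65 - 60) / 11
= 5 / 11
= 0.45


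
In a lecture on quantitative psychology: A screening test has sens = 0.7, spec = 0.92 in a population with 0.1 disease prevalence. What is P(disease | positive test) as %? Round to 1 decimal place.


PPV = (sens * prev) / (sens * prev + (1-spec) * (1-prev))
Numerator = 0.7 * 0.1 = 0.07
P(positive and no disease) = (1 - spec) * (1 - prev) = (1 - 0.92) * (1 - 0.1) = 0.072
Denominator = 0.07 + 0.072 = 0.142
PPV = 0.07 / 0.142 = 0.492958
As percentage = 49.3


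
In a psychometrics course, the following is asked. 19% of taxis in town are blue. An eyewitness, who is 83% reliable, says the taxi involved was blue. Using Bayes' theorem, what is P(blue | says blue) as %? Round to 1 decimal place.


P(blue | says blue) = P(says blue | blue)*P(blue) / [P(says blue | blue)*P(blue) + P(says blue | not blue)*P(not blue)]
Numerator = 0.83 * 0.19 = 0.1577
False identification = 0.17 * 0.81 = 0.1377
P = 0.1577 / (0.1577 + 0.1377)
= 0.1577 / 0.2954
As percentage = 53.4


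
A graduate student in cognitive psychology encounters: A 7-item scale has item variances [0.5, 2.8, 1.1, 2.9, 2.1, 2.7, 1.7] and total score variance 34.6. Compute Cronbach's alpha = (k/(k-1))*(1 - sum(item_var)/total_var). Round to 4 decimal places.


alpha = (k/(k-1)) * (1 - sum(s_i^2)/s_total^2)
sum(item variances) = 13.8
k/(k-1) = 7/6 = 1.166667
1 - 13.8/34.6 = 1 - 0.398844 = 0.601156
alpha = 1.166667 * 0.601156
= 0.7013


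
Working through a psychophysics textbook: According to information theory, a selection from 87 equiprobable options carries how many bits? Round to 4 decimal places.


H = log2(n)
H = log2(87)
= 6.4429


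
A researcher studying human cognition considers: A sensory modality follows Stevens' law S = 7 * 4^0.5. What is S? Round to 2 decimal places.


S = 7 * 4^0.5
4^0.5 = 2.0
S = 7 * 2.0
= 14.00


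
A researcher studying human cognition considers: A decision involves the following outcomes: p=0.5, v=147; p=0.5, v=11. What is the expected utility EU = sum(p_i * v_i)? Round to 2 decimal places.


EU = sum(p_i * v_i)
0.5 * 147 = 73.5
0.5 * 11 = 5.5
EU = 73.5 + 5.5
= 79.00


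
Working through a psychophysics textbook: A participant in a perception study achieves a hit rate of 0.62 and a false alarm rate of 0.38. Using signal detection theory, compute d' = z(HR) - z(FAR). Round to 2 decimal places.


d' = z(HR) - z(FAR)
z(0.62) = 0.3055
z(0.38) = -0.3055
d' = 0.3055 - -0.3055
= 0.61


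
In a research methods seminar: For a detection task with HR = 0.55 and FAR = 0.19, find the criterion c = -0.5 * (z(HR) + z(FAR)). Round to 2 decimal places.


c = -0.5 * (z(HR) + z(FAR))
z(0.55) = 0.1257
z(0.19) = -0.8779
c = -0.5 * (0.1257 + -0.8779)
= -0.5 * -0.7522
= 0.38


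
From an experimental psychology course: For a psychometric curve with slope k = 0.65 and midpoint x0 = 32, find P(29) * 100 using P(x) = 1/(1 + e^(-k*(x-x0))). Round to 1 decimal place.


P(x) = 1/(1 + e^(-0.65*(29 - 32)))
Exponent = -0.65 * -3 = 1.95
e^(1.95) = 7.028688
P = 1/(1 + 7.028688) = 0.124553
Percentage = 12.5


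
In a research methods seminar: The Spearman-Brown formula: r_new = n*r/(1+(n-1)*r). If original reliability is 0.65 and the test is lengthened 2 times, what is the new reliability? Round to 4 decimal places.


r_new = n*r / (1 + (n-1)*r)
Numerator = 2 * 0.65 = 1.3
Denominator = 1 + 1 * 0.65 = 1.65
r_new = 1.3 / 1.65
= 0.7879


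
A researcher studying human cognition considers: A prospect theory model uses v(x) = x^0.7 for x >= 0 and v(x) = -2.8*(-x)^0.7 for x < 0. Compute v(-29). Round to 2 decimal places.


Since x = -29 < 0, use v(x) = -lambda*(-x)^alpha
(-x) = 29
29^0.7 = 10.5604
v(-29) = -2.8 * 10.5604
= -29.57


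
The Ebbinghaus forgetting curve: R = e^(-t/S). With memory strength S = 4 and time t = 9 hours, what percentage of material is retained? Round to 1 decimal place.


R = e^(-t/S)
-t/S = -9/4 = -2.25
R = e^(-2.25) = 0.105399
Percentage = 0.105399 * 100
= 10.5


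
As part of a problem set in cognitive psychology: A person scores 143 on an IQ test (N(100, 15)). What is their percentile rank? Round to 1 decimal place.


z = (IQ - mean) / SD
z = (143 - 100) / 15 = 2.8667
Percentile = Phi(2.8667) * 100
Phi(2.8667) = 0.997926
= 99.8


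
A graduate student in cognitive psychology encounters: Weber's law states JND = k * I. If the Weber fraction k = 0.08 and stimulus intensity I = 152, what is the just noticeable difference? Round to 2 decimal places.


JND = k * I
JND = 0.08 * 152
= 12.16


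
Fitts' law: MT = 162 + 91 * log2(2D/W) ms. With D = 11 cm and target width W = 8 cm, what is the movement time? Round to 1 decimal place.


MT = 162 + 91 * log2(2*11/8)
2D/W = 2.75
log2(2.75) = 1.4594
MT = 162 + 91 * 1.4594
= 294.8 ms


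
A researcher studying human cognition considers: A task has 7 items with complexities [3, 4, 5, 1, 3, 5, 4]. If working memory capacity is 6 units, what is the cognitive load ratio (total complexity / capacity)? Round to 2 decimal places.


Total complexity = 3 + 4 + 5 + 1 + 3 + 5 + 4 = 25
Load = total / capacity = 25 / 6
= 4.17


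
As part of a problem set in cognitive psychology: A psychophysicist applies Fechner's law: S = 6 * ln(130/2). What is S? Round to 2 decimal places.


S = 6 * ln(130/2)
I/I0 = 65.0
ln(65.0) = 4.1744
S = 6 * 4.1744
= 25.05


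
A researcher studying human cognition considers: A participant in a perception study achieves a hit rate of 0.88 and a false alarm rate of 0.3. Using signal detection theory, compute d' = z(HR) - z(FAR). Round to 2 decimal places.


d' = z(HR) - z(FAR)
z(0.88) = 1.175
z(0.3) = -0.5244
d' = 1.175 - -0.5244
= 1.70


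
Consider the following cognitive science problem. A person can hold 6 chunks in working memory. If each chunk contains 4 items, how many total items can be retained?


Total items = chunks * items_per_chunk
= 6 * 4
= 24


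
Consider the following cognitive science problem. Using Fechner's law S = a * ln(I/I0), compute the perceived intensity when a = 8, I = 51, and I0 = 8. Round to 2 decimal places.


S = 8 * ln(51/8)
I/I0 = 6.375
ln(6.375) = 1.8524
S = 8 * 1.8524
= 14.82


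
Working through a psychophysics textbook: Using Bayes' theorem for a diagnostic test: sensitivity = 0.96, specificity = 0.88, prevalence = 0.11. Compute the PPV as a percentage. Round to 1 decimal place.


PPV = (sens * prev) / (sens * prev + (1-spec) * (1-prev))
Numerator = 0.96 * 0.11 = 0.1056
P(positive and no disease) = (1 - spec) * (1 - prev) = (1 - 0.88) * (1 - 0.11) = 0.1068
Denominator = 0.1056 + 0.1068 = 0.2124
PPV = 0.1056 / 0.2124 = 0.497175
As percentage = 49.7


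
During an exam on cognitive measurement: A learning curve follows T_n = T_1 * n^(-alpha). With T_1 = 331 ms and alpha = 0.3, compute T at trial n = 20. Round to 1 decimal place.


T_n = 331 * 20^(-0.3)
20^(-0.3) = 0.407091
T_n = 331 * 0.407091
= 134.7 ms


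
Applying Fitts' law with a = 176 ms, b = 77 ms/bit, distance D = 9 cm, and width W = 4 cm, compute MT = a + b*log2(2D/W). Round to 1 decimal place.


MT = 176 + 77 * log2(2*9/4)
2D/W = 4.5
log2(4.5) = 2.1699
MT = 176 + 77 * 2.1699
= 343.1 ms


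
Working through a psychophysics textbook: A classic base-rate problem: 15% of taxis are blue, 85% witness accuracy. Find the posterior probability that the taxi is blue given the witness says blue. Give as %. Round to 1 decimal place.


P(blue | says blue) = P(says blue | blue)*P(blue) / [P(says blue | blue)*P(blue) + P(says blue | not blue)*P(not blue)]
Numerator = 0.85 * 0.15 = 0.1275
False identification = 0.15 * 0.85 = 0.1275
P = 0.1275 / (0.1275 + 0.1275)
= 0.1275 / 0.255
As percentage = 50.0


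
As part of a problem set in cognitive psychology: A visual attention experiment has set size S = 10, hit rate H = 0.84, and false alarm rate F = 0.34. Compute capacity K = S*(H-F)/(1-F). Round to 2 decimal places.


K = S * (H - F) / (1 - F)
H - F = 0.5
1 - F = 0.66
K = 10 * 0.5 / 0.66
= 7.58


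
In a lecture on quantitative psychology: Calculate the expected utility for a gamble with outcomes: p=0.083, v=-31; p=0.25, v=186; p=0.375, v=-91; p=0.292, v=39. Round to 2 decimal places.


EU = sum(p_i * v_i)
0.083 * -31 = -2.573
0.25 * 186 = 46.5
0.375 * -91 = -34.125
0.292 * 39 = 11.388
EU = -2.573 + 46.5 + -34.125 + 11.388
= 21.19


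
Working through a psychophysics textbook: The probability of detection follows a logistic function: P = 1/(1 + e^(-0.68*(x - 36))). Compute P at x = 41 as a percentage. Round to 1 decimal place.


P(x) = 1/(1 + e^(-0.68*(41 - 36)))
Exponent = -0.68 * 5 = -3.4
e^(-3.4) = 0.033373
P = 1/(1 + 0.033373) = 0.967705
Percentage = 96.8


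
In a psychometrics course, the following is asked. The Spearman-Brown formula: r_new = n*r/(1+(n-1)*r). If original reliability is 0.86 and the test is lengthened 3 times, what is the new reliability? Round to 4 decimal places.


r_new = n*r / (1 + (n-1)*r)
Numerator = 3 * 0.86 = 2.58
Denominator = 1 + 2 * 0.86 = 2.72
r_new = 2.58 / 2.72
= 0.9485


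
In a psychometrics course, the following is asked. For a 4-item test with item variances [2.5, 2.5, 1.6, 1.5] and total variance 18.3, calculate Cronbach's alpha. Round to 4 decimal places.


alpha = (k/(k-1)) * (1 - sum(s_i^2)/s_total^2)
sum(item variances) = 8.1
k/(k-1) = 4/3 = 1.333333
1 - 8.1/18.3 = 1 - 0.442623 = 0.557377
alpha = 1.333333 * 0.557377
= 0.7432


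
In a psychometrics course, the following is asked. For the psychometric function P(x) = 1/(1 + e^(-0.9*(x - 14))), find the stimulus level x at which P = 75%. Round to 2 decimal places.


At P = 0.75: 0.75 = 1/(1 + e^(-k*(x-x0)))
Solving: e^(-k*(x-x0)) = 1/3
x = x0 + ln(3)/k
ln(3) = 1.0986
x = 14 + 1.0986/0.9
= 14 + 1.2207
= 15.22


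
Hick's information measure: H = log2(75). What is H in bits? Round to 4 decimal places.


H = log2(n)
H = log2(75)
= 6.2288


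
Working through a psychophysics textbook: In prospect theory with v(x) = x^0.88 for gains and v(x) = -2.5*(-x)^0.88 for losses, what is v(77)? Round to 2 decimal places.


Since x = 77 >= 0, use v(x) = x^0.88
77^0.88 = 45.7206
v(77) = 45.72


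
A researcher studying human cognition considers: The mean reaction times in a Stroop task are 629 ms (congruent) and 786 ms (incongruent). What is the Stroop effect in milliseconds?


Stroop effect = RT(incongruent) - RT(congruent)
= 786 - 629
= 157 ms


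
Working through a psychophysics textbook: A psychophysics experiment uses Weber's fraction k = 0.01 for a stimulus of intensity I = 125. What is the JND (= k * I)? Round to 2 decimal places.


JND = k * I
JND = 0.01 * 125
= 1.25


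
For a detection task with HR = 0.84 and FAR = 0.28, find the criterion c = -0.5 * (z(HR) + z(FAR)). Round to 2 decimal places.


c = -0.5 * (z(HR) + z(FAR))
z(0.84) = 0.9945
z(0.28) = -0.5828
c = -0.5 * (0.9945 + -0.5828)
= -0.5 * 0.4117
= -0.21


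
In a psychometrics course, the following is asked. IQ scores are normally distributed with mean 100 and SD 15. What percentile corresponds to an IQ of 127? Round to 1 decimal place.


z = (IQ - mean) / SD
z = (127 - 100) / 15 = 1.8
Percentile = Phi(1.8) * 100
Phi(1.8) = 0.96407
= 96.4


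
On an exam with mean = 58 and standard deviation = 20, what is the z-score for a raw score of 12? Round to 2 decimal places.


z = (X - mu) / sigma
= (12 - 58) / 20
= -46 / 20
= -2.30


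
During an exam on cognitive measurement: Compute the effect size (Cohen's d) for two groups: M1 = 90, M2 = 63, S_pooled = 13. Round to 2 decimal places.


Cohen's d = (M1 - M2) / S_pooled
= (90 - 63) / 13
= 27 / 13
= 2.08


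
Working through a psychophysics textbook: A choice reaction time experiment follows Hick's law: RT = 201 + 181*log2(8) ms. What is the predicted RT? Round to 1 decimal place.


RT = 201 + 181 * log2(8)
log2(8) = 3.0
RT = 201 + 181 * 3.0
= 201 + 543.0
= 744.0 ms


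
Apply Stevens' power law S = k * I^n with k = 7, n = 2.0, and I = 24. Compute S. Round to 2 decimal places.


S = 7 * 24^2.0
24^2.0 = 576.0
S = 7 * 576.0
= 4032.00


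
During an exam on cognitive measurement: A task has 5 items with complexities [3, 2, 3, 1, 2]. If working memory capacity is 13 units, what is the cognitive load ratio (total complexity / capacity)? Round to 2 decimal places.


Total complexity = 3 + 2 + 3 + 1 + 2 = 11
Load = total / capacity = 11 / 13
= 0.85


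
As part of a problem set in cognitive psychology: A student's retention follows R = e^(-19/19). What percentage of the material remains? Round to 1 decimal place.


R = e^(-t/S)
-t/S = -19/19 = -1.0
R = e^(-1.0) = 0.367879
Percentage = 0.367879 * 100
= 36.8


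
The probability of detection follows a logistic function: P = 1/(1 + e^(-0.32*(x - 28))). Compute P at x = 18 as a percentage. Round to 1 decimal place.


P(x) = 1/(1 + e^(-0.32*(18 - 28)))
Exponent = -0.32 * -10 = 3.2
e^(3.2) = 24.53253
P = 1/(1 + 24.53253) = 0.039166
Percentage = 3.9


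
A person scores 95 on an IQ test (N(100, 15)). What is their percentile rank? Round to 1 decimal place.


z = (IQ - mean) / SD
z = (95 - 100) / 15 = -0.3333
Percentile = Phi(-0.3333) * 100
Phi(-0.3333) = 0.369454
= 36.9


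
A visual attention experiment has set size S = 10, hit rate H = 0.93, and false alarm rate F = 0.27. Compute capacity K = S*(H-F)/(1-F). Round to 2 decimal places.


K = S * (H - F) / (1 - F)
H - F = 0.66
1 - F = 0.73
K = 10 * 0.66 / 0.73
= 9.04


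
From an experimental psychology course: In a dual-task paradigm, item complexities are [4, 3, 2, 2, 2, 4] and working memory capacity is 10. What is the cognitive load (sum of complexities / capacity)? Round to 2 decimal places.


Total complexity = 4 + 3 + 2 + 2 + 2 + 4 = 17
Load = total / capacity = 17 / 10
= 1.70


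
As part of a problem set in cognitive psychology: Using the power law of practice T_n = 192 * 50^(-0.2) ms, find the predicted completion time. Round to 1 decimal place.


T_n = 192 * 50^(-0.2)
50^(-0.2) = 0.457305
T_n = 192 * 0.457305
= 87.8 ms


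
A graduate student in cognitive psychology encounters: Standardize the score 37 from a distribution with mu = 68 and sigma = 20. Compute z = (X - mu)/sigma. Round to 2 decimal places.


z = (X - mu) / sigma
= (37 - 68) / 20
= -31 / 20
= -1.55


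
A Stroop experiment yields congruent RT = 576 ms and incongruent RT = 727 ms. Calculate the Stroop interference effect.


Stroop effect = RT(incongruent) - RT(congruent)
= 727 - 576
= 151 ms


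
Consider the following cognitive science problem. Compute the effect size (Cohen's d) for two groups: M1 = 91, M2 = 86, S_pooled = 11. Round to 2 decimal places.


Cohen's d = (M1 - M2) / S_pooled
= (91 - 86) / 11
= 5 / 11
= 0.45


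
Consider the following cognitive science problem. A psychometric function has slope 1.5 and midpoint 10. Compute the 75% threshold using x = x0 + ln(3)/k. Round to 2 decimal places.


At P = 0.75: 0.75 = 1/(1 + e^(-k*(x-x0)))
Solving: e^(-k*(x-x0)) = 1/3
x = x0 + ln(3)/k
ln(3) = 1.0986
x = 10 + 1.0986/1.5
= 10 + 0.7324
= 10.73


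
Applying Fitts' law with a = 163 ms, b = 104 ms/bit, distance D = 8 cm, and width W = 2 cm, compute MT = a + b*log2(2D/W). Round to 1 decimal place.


MT = 163 + 104 * log2(2*8/2)
2D/W = 8.0
log2(8.0) = 3.0
MT = 163 + 104 * 3.0
= 475.0 ms


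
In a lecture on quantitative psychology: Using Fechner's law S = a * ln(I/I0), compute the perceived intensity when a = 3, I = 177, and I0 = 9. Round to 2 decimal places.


S = 3 * ln(177/9)
I/I0 = 19.666667
ln(19.666667) = 2.9789
S = 3 * 2.9789
= 8.94


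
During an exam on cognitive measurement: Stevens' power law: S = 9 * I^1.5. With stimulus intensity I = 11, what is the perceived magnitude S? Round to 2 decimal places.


S = 9 * 11^1.5
11^1.5 = 36.4829
S = 9 * 36.4829
= 328.35


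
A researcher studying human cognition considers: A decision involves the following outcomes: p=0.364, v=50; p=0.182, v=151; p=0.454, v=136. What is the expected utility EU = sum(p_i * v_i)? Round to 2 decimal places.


EU = sum(p_i * v_i)
0.364 * 50 = 18.2
0.182 * 151 = 27.482
0.454 * 136 = 61.744
EU = 18.2 + 27.482 + 61.744
= 107.43


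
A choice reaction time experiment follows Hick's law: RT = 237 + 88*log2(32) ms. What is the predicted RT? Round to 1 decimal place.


RT = 237 + 88 * log2(32)
log2(32) = 5.0
RT = 237 + 88 * 5.0
= 237 + 440.0
= 677.0 ms


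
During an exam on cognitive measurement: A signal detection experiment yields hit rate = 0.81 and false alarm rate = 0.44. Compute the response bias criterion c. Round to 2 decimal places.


c = -0.5 * (z(HR) + z(FAR))
z(0.81) = 0.8779
z(0.44) = -0.151
c = -0.5 * (0.8779 + -0.151)
= -0.5 * 0.7269
= -0.36


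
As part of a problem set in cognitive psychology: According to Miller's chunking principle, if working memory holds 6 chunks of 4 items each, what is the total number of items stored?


Total items = chunks * items_per_chunk
= 6 * 4
= 24


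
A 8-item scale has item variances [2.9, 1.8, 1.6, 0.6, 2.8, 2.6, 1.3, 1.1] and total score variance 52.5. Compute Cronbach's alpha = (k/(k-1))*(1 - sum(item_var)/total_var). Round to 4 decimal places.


alpha = (k/(k-1)) * (1 - sum(s_i^2)/s_total^2)
sum(item variances) = 14.7
k/(k-1) = 8/7 = 1.142857
1 - 14.7/52.5 = 1 - 0.28 = 0.72
alpha = 1.142857 * 0.72
= 0.8229


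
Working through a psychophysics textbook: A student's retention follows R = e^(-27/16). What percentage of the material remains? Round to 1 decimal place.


R = e^(-t/S)
-t/S = -27/16 = -1.6875
R = e^(-1.6875) = 0.184981
Percentage = 0.184981 * 100
= 18.5


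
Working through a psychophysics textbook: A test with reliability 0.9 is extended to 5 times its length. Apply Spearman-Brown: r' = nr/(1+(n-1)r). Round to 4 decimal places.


r_new = n*r / (1 + (n-1)*r)
Numerator = 5 * 0.9 = 4.5
Denominator = 1 + 4 * 0.9 = 4.6
r_new = 4.5 / 4.6
= 0.9783


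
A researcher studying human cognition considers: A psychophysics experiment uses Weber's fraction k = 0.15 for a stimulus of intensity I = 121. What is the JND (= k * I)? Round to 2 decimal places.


JND = k * I
JND = 0.15 * 121
= 18.15


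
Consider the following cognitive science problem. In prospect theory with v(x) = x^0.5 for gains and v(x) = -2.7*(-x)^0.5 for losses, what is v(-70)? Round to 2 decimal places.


Since x = -70 < 0, use v(x) = -lambda*(-x)^alpha
(-x) = 70
70^0.5 = 8.3666
v(-70) = -2.7 * 8.3666
= -22.59


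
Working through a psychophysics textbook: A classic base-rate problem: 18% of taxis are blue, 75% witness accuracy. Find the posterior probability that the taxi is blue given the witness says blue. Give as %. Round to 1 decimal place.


P(blue | says blue) = P(says blue | blue)*P(blue) / [P(says blue | blue)*P(blue) + P(says blue | not blue)*P(not blue)]
Numerator = 0.75 * 0.18 = 0.135
False identification = 0.25 * 0.82 = 0.205
P = 0.135 / (0.135 + 0.205)
= 0.135 / 0.34
As percentage = 39.7


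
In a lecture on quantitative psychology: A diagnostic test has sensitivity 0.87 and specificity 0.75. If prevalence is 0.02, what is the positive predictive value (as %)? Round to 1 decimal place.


PPV = (sens * prev) / (sens * prev + (1-spec) * (1-prev))
Numerator = 0.87 * 0.02 = 0.0174
P(positive and no disease) = (1 - spec) * (1 - prev) = (1 - 0.75) * (1 - 0.02) = 0.245
Denominator = 0.0174 + 0.245 = 0.2624
PPV = 0.0174 / 0.2624 = 0.066311
As percentage = 6.6


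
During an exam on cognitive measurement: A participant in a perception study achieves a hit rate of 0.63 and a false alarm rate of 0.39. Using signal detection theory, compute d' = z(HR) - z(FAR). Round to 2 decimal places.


d' = z(HR) - z(FAR)
z(0.63) = 0.3319
z(0.39) = -0.2793
d' = 0.3319 - -0.2793
= 0.61


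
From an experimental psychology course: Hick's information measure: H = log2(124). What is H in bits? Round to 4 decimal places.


H = log2(n)
H = log2(124)
= 6.9542


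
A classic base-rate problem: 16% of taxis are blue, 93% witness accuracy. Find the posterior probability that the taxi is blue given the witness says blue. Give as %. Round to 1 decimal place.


P(blue | says blue) = P(says blue | blue)*P(blue) / [P(says blue | blue)*P(blue) + P(says blue | not blue)*P(not blue)]
Numerator = 0.93 * 0.16 = 0.1488
False identification = 0.07 * 0.84 = 0.0588
P = 0.1488 / (0.1488 + 0.0588)
= 0.1488 / 0.2076
As percentage = 71.7


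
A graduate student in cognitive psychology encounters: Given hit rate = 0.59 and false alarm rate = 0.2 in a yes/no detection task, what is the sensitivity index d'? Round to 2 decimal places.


d' = z(HR) - z(FAR)
z(0.59) = 0.2275
z(0.2) = -0.8416
d' = 0.2275 - -0.8416
= 1.07


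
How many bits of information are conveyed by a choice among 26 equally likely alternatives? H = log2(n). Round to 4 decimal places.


H = log2(n)
H = log2(26)
= 4.7004


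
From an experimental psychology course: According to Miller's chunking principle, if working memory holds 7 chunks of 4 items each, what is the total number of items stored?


Total items = chunks * items_per_chunk
= 7 * 4
= 28


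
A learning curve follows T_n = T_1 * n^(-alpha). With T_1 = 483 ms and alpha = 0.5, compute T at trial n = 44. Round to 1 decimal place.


T_n = 483 * 44^(-0.5)
44^(-0.5) = 0.150756
T_n = 483 * 0.150756
= 72.8 ms


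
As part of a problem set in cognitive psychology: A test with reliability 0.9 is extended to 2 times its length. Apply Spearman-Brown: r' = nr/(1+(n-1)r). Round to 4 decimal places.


r_new = n*r / (1 + (n-1)*r)
Numerator = 2 * 0.9 = 1.8
Denominator = 1 + 1 * 0.9 = 1.9
r_new = 1.8 / 1.9
= 0.9474


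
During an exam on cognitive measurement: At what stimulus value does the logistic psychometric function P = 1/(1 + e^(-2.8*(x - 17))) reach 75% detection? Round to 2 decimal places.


At P = 0.75: 0.75 = 1/(1 + e^(-k*(x-x0)))
Solving: e^(-k*(x-x0)) = 1/3
x = x0 + ln(3)/k
ln(3) = 1.0986
x = 17 + 1.0986/2.8
= 17 + 0.3924
= 17.39


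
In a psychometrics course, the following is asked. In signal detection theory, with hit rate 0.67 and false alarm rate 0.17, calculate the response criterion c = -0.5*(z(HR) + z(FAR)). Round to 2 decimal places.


c = -0.5 * (z(HR) + z(FAR))
z(0.67) = 0.4399
z(0.17) = -0.9542
c = -0.5 * (0.4399 + -0.9542)
= -0.5 * -0.5143
= 0.26


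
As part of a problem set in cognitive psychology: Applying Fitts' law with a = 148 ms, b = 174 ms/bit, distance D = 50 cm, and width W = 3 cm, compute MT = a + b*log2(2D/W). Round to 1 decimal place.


MT = 148 + 174 * log2(2*50/3)
2D/W = 33.333333
log2(33.333333) = 5.0589
MT = 148 + 174 * 5.0589
= 1028.2 ms


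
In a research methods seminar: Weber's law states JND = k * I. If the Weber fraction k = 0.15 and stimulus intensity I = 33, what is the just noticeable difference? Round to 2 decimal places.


JND = k * I
JND = 0.15 * 33
= 4.95


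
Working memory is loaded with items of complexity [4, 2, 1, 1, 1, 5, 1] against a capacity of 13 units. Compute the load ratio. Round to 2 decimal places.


Total complexity = 4 + 2 + 1 + 1 + 1 + 5 + 1 = 15
Load = total / capacity = 15 / 13
= 1.15


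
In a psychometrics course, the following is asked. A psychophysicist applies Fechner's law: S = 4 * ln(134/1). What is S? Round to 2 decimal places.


S = 4 * ln(134/1)
I/I0 = 134.0
ln(134.0) = 4.8978
S = 4 * 4.8978
= 19.59


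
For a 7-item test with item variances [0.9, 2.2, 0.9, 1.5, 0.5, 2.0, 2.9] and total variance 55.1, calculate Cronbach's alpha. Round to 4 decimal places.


alpha = (k/(k-1)) * (1 - sum(s_i^2)/s_total^2)
sum(item variances) = 10.9
k/(k-1) = 7/6 = 1.166667
1 - 10.9/55.1 = 1 - 0.197822 = 0.802178
alpha = 1.166667 * 0.802178
= 0.9359


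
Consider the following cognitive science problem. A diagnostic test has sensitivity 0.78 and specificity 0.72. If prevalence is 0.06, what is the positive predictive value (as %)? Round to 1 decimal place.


PPV = (sens * prev) / (sens * prev + (1-spec) * (1-prev))
Numerator = 0.78 * 0.06 = 0.0468
P(positive and no disease) = (1 - spec) * (1 - prev) = (1 - 0.72) * (1 - 0.06) = 0.2632
Denominator = 0.0468 + 0.2632 = 0.31
PPV = 0.0468 / 0.31 = 0.150968
As percentage = 15.1


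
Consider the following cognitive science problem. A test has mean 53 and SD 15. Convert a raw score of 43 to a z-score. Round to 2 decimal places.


z = (X - mu) / sigma
= (43 - 53) / 15
= -10 / 15
= -0.67


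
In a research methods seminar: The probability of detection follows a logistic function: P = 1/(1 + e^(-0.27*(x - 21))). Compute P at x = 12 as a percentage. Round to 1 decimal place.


P(x) = 1/(1 + e^(-0.27*(12 - 21)))
Exponent = -0.27 * -9 = 2.43
e^(2.43) = 11.358882
P = 1/(1 + 11.358882) = 0.080913
Percentage = 8.1


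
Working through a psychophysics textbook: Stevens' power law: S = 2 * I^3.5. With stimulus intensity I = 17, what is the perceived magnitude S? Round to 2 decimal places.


S = 2 * 17^3.5
17^3.5 = 20256.8179
S = 2 * 20256.8179
= 40513.64
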